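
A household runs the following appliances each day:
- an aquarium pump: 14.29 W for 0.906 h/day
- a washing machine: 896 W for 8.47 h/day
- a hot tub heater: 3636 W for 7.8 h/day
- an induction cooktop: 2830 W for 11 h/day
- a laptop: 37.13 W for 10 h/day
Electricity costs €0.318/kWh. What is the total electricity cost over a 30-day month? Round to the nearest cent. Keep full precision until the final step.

aquarium pump: 14.29 W × 0.906 h × 30 d = 388 Wh = 0.3884 kWh
washing machine: 896 W × 8.47 h × 30 d = 227,674 Wh = 227.7 kWh
hot tub heater: 3636 W × 7.8 h × 30 d = 850,824 Wh = 850.8 kWh
induction cooktop: 2830 W × 11 h × 30 d = 933,900 Wh = 933.9 kWh
laptop: 37.13 W × 10 h × 30 d = 11,139 Wh = 11.14 kWh
Total energy = 0.3884 + 227.7 + 850.8 + 933.9 + 11.14 = 2,024 kWh
Cost = 2,024 kWh × €0.318 = €643.61

€643.61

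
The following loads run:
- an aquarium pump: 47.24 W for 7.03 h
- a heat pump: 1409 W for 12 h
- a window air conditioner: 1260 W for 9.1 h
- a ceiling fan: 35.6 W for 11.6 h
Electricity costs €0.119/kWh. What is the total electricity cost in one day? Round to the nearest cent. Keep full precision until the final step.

€3.47

aquarium pump: 47.24 W × 7.03 h = 332 Wh = 0.3321 kWh
heat pump: 1409 W × 12 h = 16,908 Wh = 16.91 kWh
window air conditioner: 1260 W × 9.1 h = 11,466 Wh = 11.47 kWh
ceiling fan: 35.6 W × 11.6 h = 413 Wh = 0.413 kWh
Total energy = 0.3321 + 16.91 + 11.47 + 0.413 = 29.12 kWh
Cost = 29.12 kWh × €0.119 = €3.47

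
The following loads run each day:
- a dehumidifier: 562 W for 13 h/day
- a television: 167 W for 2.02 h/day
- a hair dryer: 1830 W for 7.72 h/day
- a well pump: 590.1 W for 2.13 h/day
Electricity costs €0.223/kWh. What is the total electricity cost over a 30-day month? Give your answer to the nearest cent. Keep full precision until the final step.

dehumidifier: 562 W × 13 h × 30 d = 219,180 Wh = 219.2 kWh
television: 167 W × 2.02 h × 30 d = 10,120 Wh = 10.12 kWh
hair dryer: 1830 W × 7.72 h × 30 d = 423,828 Wh = 423.8 kWh
well pump: 590.1 W × 2.13 h × 30 d = 37,707 Wh = 37.71 kWh
Total energy = 219.2 + 10.12 + 423.8 + 37.71 = 690.8 kWh
Cost = 690.8 kWh × €0.223 = €154.06

€154.06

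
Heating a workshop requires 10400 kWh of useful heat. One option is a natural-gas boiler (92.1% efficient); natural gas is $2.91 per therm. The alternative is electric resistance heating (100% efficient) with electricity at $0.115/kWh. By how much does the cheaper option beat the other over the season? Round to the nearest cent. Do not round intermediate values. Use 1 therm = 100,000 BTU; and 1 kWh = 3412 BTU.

$74.82

Heat load = 10400 kWh × 3412 = 35,484,800 BTU
Gas: input = 35,484,800 / 0.921 = 38,528,556 BTU = 385.3 therm → 385.3 × $2.91 = $1,121.18
Electric: 35,484,800 BTU / 3412 = 10,400 kWh → × $0.115 = $1,196.00
Difference = |$1,121.18 − $1,196.00| = $74.82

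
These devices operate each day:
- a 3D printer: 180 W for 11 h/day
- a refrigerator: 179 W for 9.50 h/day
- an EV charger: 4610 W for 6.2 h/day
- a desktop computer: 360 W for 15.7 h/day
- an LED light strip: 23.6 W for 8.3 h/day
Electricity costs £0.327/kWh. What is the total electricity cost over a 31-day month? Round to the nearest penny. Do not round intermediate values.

3D printer: 180 W × 11 h × 31 d = 61,380 Wh = 61.38 kWh
refrigerator: 179 W × 9.50 h × 31 d = 52,716 Wh = 52.72 kWh
EV charger: 4610 W × 6.2 h × 31 d = 886,042 Wh = 886 kWh
desktop computer: 360 W × 15.7 h × 31 d = 175,212 Wh = 175.2 kWh
LED light strip: 23.6 W × 8.3 h × 31 d = 6,072 Wh = 6.072 kWh
Total energy = 61.38 + 52.72 + 886 + 175.2 + 6.072 = 1,181 kWh
Cost = 1,181 kWh × £0.327 = £386.32

£386.32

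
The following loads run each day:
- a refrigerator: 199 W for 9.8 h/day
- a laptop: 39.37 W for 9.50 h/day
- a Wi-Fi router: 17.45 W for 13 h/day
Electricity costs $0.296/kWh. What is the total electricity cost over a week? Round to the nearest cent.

refrigerator: 199 W × 9.8 h × 7 d = 13,651 Wh = 13.65 kWh
laptop: 39.37 W × 9.50 h × 7 d = 2,618 Wh = 2.618 kWh
Wi-Fi router: 17.45 W × 13 h × 7 d = 1,588 Wh = 1.588 kWh
Total energy = 13.65 + 2.618 + 1.588 = 17.86 kWh
Cost = 17.86 kWh × $0.296 = $5.29

$5.29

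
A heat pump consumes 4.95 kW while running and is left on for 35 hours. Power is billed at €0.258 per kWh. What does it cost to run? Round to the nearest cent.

€44.70

Energy = 4950 W × 35 h = 173,250 Wh = 173.2 kWh
Cost = 173.2 kWh × €0.258/kWh = €44.70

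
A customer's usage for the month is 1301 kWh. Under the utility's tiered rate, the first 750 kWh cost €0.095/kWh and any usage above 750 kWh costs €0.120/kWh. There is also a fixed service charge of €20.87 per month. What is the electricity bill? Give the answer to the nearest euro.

First 750 kWh × €0.095 = €71.25
Remaining 551 kWh × €0.120 = €66.12
Energy charge = €137.37; + service €20.87 = €158.24 ≈ €158

€158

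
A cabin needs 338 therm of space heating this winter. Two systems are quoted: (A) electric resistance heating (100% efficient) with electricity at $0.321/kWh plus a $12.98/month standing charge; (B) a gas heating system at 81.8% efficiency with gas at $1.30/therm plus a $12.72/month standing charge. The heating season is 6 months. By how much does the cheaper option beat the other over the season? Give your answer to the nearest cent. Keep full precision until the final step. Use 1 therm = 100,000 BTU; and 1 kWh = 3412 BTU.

Heat load = 338 therm × 100,000 = 33,800,000 BTU
Gas: input = 33,800,000 / 0.818 = 41,320,293 BTU = 413.2 therm → 413.2 × $1.30 = $537.16; + 6 × $12.72 standing = $613.48
Electric: 33,800,000 BTU / 3412 = 9,906 kWh → × $0.321 = $3,179.89; + 6 × $12.98 standing = $3,257.77
Difference = |$613.48 − $3,257.77| = $2,644.29

$2644.29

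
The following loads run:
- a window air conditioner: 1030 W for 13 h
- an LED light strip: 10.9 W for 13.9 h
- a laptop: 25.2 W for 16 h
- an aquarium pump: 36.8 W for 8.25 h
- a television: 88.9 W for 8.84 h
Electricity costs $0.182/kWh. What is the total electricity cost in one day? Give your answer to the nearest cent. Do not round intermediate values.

$2.74

window air conditioner: 1030 W × 13 h = 13,390 Wh = 13.39 kWh
LED light strip: 10.9 W × 13.9 h = 152 Wh = 0.1515 kWh
laptop: 25.2 W × 16 h = 403 Wh = 0.4032 kWh
aquarium pump: 36.8 W × 8.25 h = 304 Wh = 0.3036 kWh
television: 88.9 W × 8.84 h = 786 Wh = 0.7859 kWh
Total energy = 13.39 + 0.1515 + 0.4032 + 0.3036 + 0.7859 = 15.03 kWh
Cost = 15.03 kWh × $0.182 = $2.74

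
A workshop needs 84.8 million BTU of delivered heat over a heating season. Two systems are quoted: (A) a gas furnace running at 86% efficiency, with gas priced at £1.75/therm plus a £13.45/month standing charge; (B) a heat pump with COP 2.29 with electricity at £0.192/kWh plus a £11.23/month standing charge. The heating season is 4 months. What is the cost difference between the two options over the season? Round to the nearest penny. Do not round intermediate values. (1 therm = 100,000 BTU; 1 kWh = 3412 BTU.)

£349.32

Heat load = 84.8 × 10⁶ BTU = 84,800,000 BTU
Gas: input = 84,800,000 / 0.86 = 98,604,651 BTU = 986 therm → 986 × £1.75 = £1,725.58; + 4 × £13.45 standing = £1,779.38
Heat pump: 84,800,000 BTU / 3412 = 24,850 kWh heat; / 2.29 = 10,850 kWh in → × £0.192 = £2,083.78; + 4 × £11.23 standing = £2,128.70
Difference = |£1,779.38 − £2,128.70| = £349.32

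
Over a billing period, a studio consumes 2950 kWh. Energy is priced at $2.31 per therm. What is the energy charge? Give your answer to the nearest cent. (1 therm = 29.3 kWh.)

2950 kWh × (0.03413 therm/kWh) = 100.7 therm
Cost = 100.7 therm × $2.31/therm = $232.58

$232.58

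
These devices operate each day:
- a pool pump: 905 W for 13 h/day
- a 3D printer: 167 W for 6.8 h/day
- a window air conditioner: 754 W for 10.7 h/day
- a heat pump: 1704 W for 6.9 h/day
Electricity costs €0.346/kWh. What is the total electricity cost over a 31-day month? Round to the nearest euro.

€351

pool pump: 905 W × 13 h × 31 d = 364,715 Wh = 364.7 kWh
3D printer: 167 W × 6.8 h × 31 d = 35,204 Wh = 35.2 kWh
window air conditioner: 754 W × 10.7 h × 31 d = 250,102 Wh = 250.1 kWh
heat pump: 1704 W × 6.9 h × 31 d = 364,486 Wh = 364.5 kWh
Total energy = 364.7 + 35.2 + 250.1 + 364.5 = 1,015 kWh
Cost = 1,015 kWh × €0.346 = €351.02 ≈ €351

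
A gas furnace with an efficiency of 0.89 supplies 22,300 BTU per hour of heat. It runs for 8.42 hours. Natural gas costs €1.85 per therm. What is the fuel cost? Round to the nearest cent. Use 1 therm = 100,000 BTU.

€3.90

Heat delivered = 22,300 BTU/h × 8.42 h = 187,766 BTU
Gas input = 187,766 / 0.89 = 210,973 BTU
= 210,973 / 100,000 = 2.11 therm
Cost = 2.11 × €1.85/therm = €3.90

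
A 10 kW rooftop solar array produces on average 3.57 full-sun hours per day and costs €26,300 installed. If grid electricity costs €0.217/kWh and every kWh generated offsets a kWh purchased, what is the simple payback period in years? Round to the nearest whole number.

Daily generation = 10 kW × 3.57 h = 35.7 kWh
Annual generation = 35.7 × 365 = 13030 kWh
Annual savings = 13030 × €0.217 = €2,827.62
Payback = €26,300 / €2,827.62 = 9.3 years

9 years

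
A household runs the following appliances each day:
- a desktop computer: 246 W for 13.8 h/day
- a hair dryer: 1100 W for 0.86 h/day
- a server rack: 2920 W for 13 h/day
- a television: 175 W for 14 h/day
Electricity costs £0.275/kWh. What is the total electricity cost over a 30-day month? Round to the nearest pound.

desktop computer: 246 W × 13.8 h × 30 d = 101,844 Wh = 101.8 kWh
hair dryer: 1100 W × 0.86 h × 30 d = 28,380 Wh = 28.38 kWh
server rack: 2920 W × 13 h × 30 d = 1,138,800 Wh = 1,139 kWh
television: 175 W × 14 h × 30 d = 73,500 Wh = 73.5 kWh
Total energy = 101.8 + 28.38 + 1,139 + 73.5 = 1,343 kWh
Cost = 1,343 kWh × £0.275 = £369.19 ≈ £369

£369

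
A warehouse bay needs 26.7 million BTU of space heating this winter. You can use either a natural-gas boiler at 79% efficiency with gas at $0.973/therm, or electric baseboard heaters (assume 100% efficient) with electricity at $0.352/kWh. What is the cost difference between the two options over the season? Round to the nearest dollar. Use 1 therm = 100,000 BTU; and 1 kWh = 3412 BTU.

Heat load = 26.7 × 10⁶ BTU = 26,700,000 BTU
Gas: input = 26,700,000 / 0.79 = 33,797,468 BTU = 338 therm → 338 × $0.973 = $328.85
Electric: 26,700,000 BTU / 3412 = 7,825 kWh → × $0.352 = $2,754.51
Difference = |$328.85 − $2,754.51| = $2,425.66 ≈ $2426

$2426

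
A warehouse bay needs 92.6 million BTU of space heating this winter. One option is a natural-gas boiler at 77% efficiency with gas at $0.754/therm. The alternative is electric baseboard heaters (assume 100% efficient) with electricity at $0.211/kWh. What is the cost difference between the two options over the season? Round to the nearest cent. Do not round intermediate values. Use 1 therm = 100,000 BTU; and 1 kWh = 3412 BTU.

Heat load = 92.6 × 10⁶ BTU = 92,600,000 BTU
Gas: input = 92,600,000 / 0.77 = 120,259,740 BTU = 1,203 therm → 1,203 × $0.754 = $906.76
Electric: 92,600,000 BTU / 3412 = 27,140 kWh → × $0.211 = $5,726.44
Difference = |$906.76 − $5,726.44| = $4,819.68

$4819.68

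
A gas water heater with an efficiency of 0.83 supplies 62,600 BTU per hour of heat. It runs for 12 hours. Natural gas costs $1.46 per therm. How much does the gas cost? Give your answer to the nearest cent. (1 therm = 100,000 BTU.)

Heat delivered = 62,600 BTU/h × 12 h = 751,200 BTU
Gas input = 751,200 / 0.83 = 905,060 BTU
= 905,060 / 100,000 = 9.051 therm
Cost = 9.051 × $1.46/therm = $13.21

$13.21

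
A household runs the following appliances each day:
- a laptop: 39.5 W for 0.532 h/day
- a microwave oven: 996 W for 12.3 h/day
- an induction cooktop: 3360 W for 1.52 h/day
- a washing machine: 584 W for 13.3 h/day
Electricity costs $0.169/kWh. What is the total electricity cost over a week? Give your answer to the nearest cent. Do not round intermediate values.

laptop: 39.5 W × 0.532 h × 7 d = 147 Wh = 0.1471 kWh
microwave oven: 996 W × 12.3 h × 7 d = 85,756 Wh = 85.76 kWh
induction cooktop: 3360 W × 1.52 h × 7 d = 35,750 Wh = 35.75 kWh
washing machine: 584 W × 13.3 h × 7 d = 54,370 Wh = 54.37 kWh
Total energy = 0.1471 + 85.76 + 35.75 + 54.37 = 176 kWh
Cost = 176 kWh × $0.169 = $29.75

$29.75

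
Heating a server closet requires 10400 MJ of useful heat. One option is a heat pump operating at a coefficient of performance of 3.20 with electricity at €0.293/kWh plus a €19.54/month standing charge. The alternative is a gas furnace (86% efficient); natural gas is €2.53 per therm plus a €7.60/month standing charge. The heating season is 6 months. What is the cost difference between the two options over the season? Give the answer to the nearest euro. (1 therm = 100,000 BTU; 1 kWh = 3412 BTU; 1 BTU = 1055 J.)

€46

Heat load = 10400 MJ = 10,400,000,000 J / 1055 = 9,857,820 BTU
Gas: input = 9,857,820 / 0.860 = 11,462,581 BTU = 114.6 therm → 114.6 × €2.53 = €290.00; + 6 × €7.60 standing = €335.60
Heat pump: 9,857,820 BTU / 3412 = 2,889 kWh heat; / 3.20 = 902.9 kWh in → × €0.293 = €264.54; + 6 × €19.54 standing = €381.78
Difference = |€335.60 − €381.78| = €46.18 ≈ €46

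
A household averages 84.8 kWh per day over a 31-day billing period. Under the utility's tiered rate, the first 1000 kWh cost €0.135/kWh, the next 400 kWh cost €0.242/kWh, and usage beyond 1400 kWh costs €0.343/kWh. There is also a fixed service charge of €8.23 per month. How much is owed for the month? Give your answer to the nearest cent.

€661.51

Usage = 84.8 kWh/day × 31 days = 2628.8 kWh
First 1000 kWh × €0.135 = €135.00
Next 400 kWh × €0.242 = €96.80
Remaining 1228.8 kWh × €0.343 = €421.48
Energy charge = €653.28; + service €8.23 = €661.51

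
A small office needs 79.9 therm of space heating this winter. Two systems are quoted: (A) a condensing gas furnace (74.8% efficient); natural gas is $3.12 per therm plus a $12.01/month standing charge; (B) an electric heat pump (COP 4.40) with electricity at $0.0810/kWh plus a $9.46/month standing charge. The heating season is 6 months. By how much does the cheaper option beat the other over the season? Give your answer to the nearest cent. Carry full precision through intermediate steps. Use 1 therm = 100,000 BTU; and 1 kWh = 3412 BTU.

Heat load = 79.9 therm × 100,000 = 7,990,000 BTU
Gas: input = 7,990,000 / 0.748 = 10,681,818 BTU = 106.8 therm → 106.8 × $3.12 = $333.27; + 6 × $12.01 standing = $405.33
Heat pump: 7,990,000 BTU / 3412 = 2,342 kWh heat; / 4.40 = 532.2 kWh in → × $0.0810 = $43.11; + 6 × $9.46 standing = $99.87
Difference = |$405.33 − $99.87| = $305.46

$305.46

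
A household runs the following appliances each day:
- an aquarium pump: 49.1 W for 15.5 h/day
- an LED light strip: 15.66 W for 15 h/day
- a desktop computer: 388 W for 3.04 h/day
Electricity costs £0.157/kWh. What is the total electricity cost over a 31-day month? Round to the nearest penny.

£10.59

aquarium pump: 49.1 W × 15.5 h × 31 d = 23,593 Wh = 23.59 kWh
LED light strip: 15.66 W × 15 h × 31 d = 7,282 Wh = 7.282 kWh
desktop computer: 388 W × 3.04 h × 31 d = 36,565 Wh = 36.57 kWh
Total energy = 23.59 + 7.282 + 36.57 = 67.44 kWh
Cost = 67.44 kWh × £0.157 = £10.59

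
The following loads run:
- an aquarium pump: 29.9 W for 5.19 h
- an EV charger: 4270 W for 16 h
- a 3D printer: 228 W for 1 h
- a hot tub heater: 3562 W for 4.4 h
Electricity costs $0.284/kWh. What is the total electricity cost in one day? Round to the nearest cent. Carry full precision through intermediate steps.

aquarium pump: 29.9 W × 5.19 h = 155 Wh = 0.1552 kWh
EV charger: 4270 W × 16 h = 68,320 Wh = 68.32 kWh
3D printer: 228 W × 1 h = 228 Wh = 0.228 kWh
hot tub heater: 3562 W × 4.4 h = 15,673 Wh = 15.67 kWh
Total energy = 0.1552 + 68.32 + 0.228 + 15.67 = 84.38 kWh
Cost = 84.38 kWh × $0.284 = $23.96

$23.96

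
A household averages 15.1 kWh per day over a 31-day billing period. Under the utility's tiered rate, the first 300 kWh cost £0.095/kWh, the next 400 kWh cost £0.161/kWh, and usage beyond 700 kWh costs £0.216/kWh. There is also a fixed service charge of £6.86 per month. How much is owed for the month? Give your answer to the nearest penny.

£62.42

Usage = 15.1 kWh/day × 31 days = 468.1 kWh
First 300 kWh × £0.095 = £28.50
Next 168.1 kWh × £0.161 = £27.06
Remaining tier: 0 kWh (not reached)
Energy charge = £55.56; + service £6.86 = £62.42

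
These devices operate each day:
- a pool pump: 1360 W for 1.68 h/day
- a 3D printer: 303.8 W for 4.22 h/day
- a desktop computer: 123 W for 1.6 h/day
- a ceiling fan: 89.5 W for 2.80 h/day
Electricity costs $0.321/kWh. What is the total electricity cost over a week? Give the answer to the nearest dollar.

$9

pool pump: 1360 W × 1.68 h × 7 d = 15,994 Wh = 15.99 kWh
3D printer: 303.8 W × 4.22 h × 7 d = 8,974 Wh = 8.974 kWh
desktop computer: 123 W × 1.6 h × 7 d = 1,378 Wh = 1.378 kWh
ceiling fan: 89.5 W × 2.80 h × 7 d = 1,754 Wh = 1.754 kWh
Total energy = 15.99 + 8.974 + 1.378 + 1.754 = 28.1 kWh
Cost = 28.1 kWh × $0.321 = $9.02 ≈ $9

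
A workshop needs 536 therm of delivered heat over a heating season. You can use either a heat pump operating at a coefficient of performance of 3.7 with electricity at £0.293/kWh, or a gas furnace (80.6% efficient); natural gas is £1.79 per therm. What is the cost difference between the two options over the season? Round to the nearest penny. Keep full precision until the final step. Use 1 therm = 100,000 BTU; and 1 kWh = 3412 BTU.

Heat load = 536 therm × 100,000 = 53,600,000 BTU
Gas: input = 53,600,000 / 0.806 = 66,501,241 BTU = 665 therm → 665 × £1.79 = £1,190.37
Heat pump: 53,600,000 BTU / 3412 = 15,710 kWh heat; / 3.7 = 4,246 kWh in → × £0.293 = £1,244.00
Difference = |£1,190.37 − £1,244.00| = £53.63

£53.63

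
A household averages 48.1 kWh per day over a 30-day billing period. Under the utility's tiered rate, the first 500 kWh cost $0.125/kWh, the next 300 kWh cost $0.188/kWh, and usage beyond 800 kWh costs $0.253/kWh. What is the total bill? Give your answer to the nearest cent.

$281.58

Usage = 48.1 kWh/day × 30 days = 1443 kWh
First 500 kWh × $0.125 = $62.50
Next 300 kWh × $0.188 = $56.40
Remaining 643 kWh × $0.253 = $162.68
Total = $281.58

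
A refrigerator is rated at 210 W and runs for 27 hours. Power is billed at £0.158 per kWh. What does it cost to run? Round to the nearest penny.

£0.90

Energy = 210 W × 27 h = 5,670 Wh = 5.67 kWh
Cost = 5.67 kWh × £0.158/kWh = £0.90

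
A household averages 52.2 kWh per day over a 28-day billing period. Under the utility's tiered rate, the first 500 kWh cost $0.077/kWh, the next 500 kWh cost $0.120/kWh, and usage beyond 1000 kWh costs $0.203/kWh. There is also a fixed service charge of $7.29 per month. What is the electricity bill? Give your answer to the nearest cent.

Usage = 52.2 kWh/day × 28 days = 1461.6 kWh
First 500 kWh × $0.077 = $38.50
Next 500 kWh × $0.120 = $60.00
Remaining 461.6 kWh × $0.203 = $93.70
Energy charge = $192.20; + service $7.29 = $199.49

$199.49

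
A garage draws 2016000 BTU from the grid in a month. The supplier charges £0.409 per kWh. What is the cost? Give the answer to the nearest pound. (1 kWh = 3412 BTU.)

2016000 BTU × (0.00029308 kWh/BTU) = 590.9 kWh
Cost = 590.9 kWh × £0.409/kWh = £241.66 ≈ £242

£242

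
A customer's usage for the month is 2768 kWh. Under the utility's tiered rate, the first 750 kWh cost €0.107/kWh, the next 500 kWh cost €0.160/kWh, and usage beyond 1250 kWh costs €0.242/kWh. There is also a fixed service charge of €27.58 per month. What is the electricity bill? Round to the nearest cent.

First 750 kWh × €0.107 = €80.25
Next 500 kWh × €0.160 = €80.00
Remaining 1518 kWh × €0.242 = €367.36
Energy charge = €527.61; + service €27.58 = €555.19

€555.19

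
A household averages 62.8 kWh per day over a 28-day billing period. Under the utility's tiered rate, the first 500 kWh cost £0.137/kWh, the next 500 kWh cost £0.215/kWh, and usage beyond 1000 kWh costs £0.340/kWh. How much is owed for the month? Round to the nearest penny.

£433.86

Usage = 62.8 kWh/day × 28 days = 1758.4 kWh
First 500 kWh × £0.137 = £68.50
Next 500 kWh × £0.215 = £107.50
Remaining 758.4 kWh × £0.340 = £257.86
Total = £433.86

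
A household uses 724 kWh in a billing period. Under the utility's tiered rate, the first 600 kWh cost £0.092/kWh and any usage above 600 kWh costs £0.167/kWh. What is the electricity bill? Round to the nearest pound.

First 600 kWh × £0.092 = £55.20
Remaining 124 kWh × £0.167 = £20.71
Total = £75.91 ≈ £76

£76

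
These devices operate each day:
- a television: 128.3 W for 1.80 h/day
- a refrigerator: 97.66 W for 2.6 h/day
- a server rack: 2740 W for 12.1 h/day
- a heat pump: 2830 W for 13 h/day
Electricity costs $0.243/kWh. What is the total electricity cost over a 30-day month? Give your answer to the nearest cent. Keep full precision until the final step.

$513.43

television: 128.3 W × 1.80 h × 30 d = 6,928 Wh = 6.928 kWh
refrigerator: 97.66 W × 2.6 h × 30 d = 7,617 Wh = 7.617 kWh
server rack: 2740 W × 12.1 h × 30 d = 994,620 Wh = 994.6 kWh
heat pump: 2830 W × 13 h × 30 d = 1,103,700 Wh = 1,104 kWh
Total energy = 6.928 + 7.617 + 994.6 + 1,104 = 2,113 kWh
Cost = 2,113 kWh × $0.243 = $513.43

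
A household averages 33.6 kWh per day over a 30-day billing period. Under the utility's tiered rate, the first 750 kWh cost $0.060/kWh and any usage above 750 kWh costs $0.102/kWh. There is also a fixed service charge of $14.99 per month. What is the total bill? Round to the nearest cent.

$86.31

Usage = 33.6 kWh/day × 30 days = 1008 kWh
First 750 kWh × $0.060 = $45.00
Remaining 258 kWh × $0.102 = $26.32
Energy charge = $71.32; + service $14.99 = $86.31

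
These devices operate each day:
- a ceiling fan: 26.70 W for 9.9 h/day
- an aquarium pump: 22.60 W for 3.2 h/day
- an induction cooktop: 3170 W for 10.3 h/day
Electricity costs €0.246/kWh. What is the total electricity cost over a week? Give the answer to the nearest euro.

ceiling fan: 26.70 W × 9.9 h × 7 d = 1,850 Wh = 1.85 kWh
aquarium pump: 22.60 W × 3.2 h × 7 d = 506 Wh = 0.5062 kWh
induction cooktop: 3170 W × 10.3 h × 7 d = 228,557 Wh = 228.6 kWh
Total energy = 1.85 + 0.5062 + 228.6 = 230.9 kWh
Cost = 230.9 kWh × €0.246 = €56.80 ≈ €57

€57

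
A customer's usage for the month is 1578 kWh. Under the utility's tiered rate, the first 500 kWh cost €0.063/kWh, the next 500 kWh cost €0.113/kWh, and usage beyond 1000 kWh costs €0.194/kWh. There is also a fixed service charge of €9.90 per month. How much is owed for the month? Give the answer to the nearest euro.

€210

First 500 kWh × €0.063 = €31.50
Next 500 kWh × €0.113 = €56.50
Remaining 578 kWh × €0.194 = €112.13
Energy charge = €200.13; + service €9.90 = €210.03 ≈ €210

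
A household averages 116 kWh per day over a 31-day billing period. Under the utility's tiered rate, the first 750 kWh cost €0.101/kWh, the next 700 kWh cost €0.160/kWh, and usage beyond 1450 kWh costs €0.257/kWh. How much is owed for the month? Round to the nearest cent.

Usage = 116 kWh/day × 31 days = 3596 kWh
First 750 kWh × €0.101 = €75.75
Next 700 kWh × €0.160 = €112.00
Remaining 2146 kWh × €0.257 = €551.52
Total = €739.27

€739.27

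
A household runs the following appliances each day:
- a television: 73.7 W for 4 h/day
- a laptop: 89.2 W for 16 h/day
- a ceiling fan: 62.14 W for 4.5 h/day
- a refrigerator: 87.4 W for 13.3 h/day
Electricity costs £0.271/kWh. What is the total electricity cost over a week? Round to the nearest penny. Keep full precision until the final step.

television: 73.7 W × 4 h × 7 d = 2,064 Wh = 2.064 kWh
laptop: 89.2 W × 16 h × 7 d = 9,990 Wh = 9.99 kWh
ceiling fan: 62.14 W × 4.5 h × 7 d = 1,957 Wh = 1.957 kWh
refrigerator: 87.4 W × 13.3 h × 7 d = 8,137 Wh = 8.137 kWh
Total energy = 2.064 + 9.99 + 1.957 + 8.137 = 22.15 kWh
Cost = 22.15 kWh × £0.271 = £6.00

£6.00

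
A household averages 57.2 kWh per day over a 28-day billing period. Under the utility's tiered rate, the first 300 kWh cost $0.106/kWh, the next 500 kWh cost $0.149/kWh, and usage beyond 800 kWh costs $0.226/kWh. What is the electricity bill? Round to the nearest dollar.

Usage = 57.2 kWh/day × 28 days = 1601.6 kWh
First 300 kWh × $0.106 = $31.80
Next 500 kWh × $0.149 = $74.50
Remaining 801.6 kWh × $0.226 = $181.16
Total = $287.46 ≈ $287

$287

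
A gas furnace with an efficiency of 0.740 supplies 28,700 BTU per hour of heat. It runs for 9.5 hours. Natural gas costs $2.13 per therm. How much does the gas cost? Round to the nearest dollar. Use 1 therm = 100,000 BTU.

$8

Heat delivered = 28,700 BTU/h × 9.5 h = 272,650 BTU
Gas input = 272,650 / 0.740 = 368,446 BTU
= 368,446 / 100,000 = 3.684 therm
Cost = 3.684 × $2.13/therm = $7.85 ≈ $8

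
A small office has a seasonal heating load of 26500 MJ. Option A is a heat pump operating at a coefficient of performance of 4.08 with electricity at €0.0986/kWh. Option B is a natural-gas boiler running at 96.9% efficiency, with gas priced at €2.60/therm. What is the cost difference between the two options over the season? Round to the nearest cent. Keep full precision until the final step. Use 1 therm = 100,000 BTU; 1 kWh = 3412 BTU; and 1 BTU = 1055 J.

Heat load = 26500 MJ = 26,500,000,000 J / 1055 = 25,118,483 BTU
Gas: input = 25,118,483 / 0.969 = 25,922,068 BTU = 259.2 therm → 259.2 × €2.60 = €673.97
Heat pump: 25,118,483 BTU / 3412 = 7,362 kWh heat; / 4.08 = 1,804 kWh in → × €0.0986 = €177.91
Difference = |€673.97 − €177.91| = €496.06

€496.06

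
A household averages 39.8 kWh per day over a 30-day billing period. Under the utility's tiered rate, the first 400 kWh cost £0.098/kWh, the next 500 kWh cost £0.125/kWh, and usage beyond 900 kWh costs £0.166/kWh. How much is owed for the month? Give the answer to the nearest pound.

Usage = 39.8 kWh/day × 30 days = 1194 kWh
First 400 kWh × £0.098 = £39.20
Next 500 kWh × £0.125 = £62.50
Remaining 294 kWh × £0.166 = £48.80
Total = £150.50 ≈ £151

£151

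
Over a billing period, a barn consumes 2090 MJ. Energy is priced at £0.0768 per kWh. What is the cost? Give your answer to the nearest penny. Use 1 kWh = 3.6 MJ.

£44.59

2090 MJ × (0.27778 kWh/MJ) = 580.6 kWh
Cost = 580.6 kWh × £0.0768/kWh = £44.59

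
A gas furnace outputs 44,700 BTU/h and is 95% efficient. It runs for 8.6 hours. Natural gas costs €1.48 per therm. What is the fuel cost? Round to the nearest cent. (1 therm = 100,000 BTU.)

€5.99

Heat delivered = 44,700 BTU/h × 8.6 h = 384,420 BTU
Gas input = 384,420 / 0.95 = 404,653 BTU
= 404,653 / 100,000 = 4.047 therm
Cost = 4.047 × €1.48/therm = €5.99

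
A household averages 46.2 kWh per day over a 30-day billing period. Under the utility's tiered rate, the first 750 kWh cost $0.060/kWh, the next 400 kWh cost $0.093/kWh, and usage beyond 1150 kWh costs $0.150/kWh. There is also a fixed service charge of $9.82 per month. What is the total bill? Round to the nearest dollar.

Usage = 46.2 kWh/day × 30 days = 1386 kWh
First 750 kWh × $0.060 = $45.00
Next 400 kWh × $0.093 = $37.20
Remaining 236 kWh × $0.150 = $35.40
Energy charge = $117.60; + service $9.82 = $127.42 ≈ $127

$127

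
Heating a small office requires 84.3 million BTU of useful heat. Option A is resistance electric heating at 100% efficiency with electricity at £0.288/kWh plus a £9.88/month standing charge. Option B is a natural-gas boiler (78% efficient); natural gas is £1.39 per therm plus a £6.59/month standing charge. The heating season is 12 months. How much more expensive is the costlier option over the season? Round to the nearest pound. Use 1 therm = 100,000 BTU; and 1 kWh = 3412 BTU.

£5653

Heat load = 84.3 × 10⁶ BTU = 84,300,000 BTU
Gas: input = 84,300,000 / 0.78 = 108,076,923 BTU = 1,081 therm → 1,081 × £1.39 = £1,502.27; + 12 × £6.59 standing = £1,581.35
Electric: 84,300,000 BTU / 3412 = 24,710 kWh → × £0.288 = £7,115.59; + 12 × £9.88 standing = £7,234.15
Difference = |£1,581.35 − £7,234.15| = £5,652.80 ≈ £5653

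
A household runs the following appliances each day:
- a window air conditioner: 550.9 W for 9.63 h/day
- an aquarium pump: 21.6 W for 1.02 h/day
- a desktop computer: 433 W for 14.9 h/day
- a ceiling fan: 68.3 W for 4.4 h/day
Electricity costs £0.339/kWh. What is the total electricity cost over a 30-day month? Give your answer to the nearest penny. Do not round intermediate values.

window air conditioner: 550.9 W × 9.63 h × 30 d = 159,155 Wh = 159.2 kWh
aquarium pump: 21.6 W × 1.02 h × 30 d = 661 Wh = 0.661 kWh
desktop computer: 433 W × 14.9 h × 30 d = 193,551 Wh = 193.6 kWh
ceiling fan: 68.3 W × 4.4 h × 30 d = 9,016 Wh = 9.016 kWh
Total energy = 159.2 + 0.661 + 193.6 + 9.016 = 362.4 kWh
Cost = 362.4 kWh × £0.339 = £122.85

£122.85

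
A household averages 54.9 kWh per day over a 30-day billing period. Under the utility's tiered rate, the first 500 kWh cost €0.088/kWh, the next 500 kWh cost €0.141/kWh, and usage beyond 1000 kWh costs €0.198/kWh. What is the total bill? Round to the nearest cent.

€242.61

Usage = 54.9 kWh/day × 30 days = 1647 kWh
First 500 kWh × €0.088 = €44.00
Next 500 kWh × €0.141 = €70.50
Remaining 647 kWh × €0.198 = €128.11
Total = €242.61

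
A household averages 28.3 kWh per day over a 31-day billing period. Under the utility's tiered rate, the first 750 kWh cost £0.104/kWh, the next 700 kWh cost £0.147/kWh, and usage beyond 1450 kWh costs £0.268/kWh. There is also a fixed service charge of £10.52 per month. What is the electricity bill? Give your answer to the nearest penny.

£107.23

Usage = 28.3 kWh/day × 31 days = 877.3 kWh
First 750 kWh × £0.104 = £78.00
Next 127.3 kWh × £0.147 = £18.71
Remaining tier: 0 kWh (not reached)
Energy charge = £96.71; + service £10.52 = £107.23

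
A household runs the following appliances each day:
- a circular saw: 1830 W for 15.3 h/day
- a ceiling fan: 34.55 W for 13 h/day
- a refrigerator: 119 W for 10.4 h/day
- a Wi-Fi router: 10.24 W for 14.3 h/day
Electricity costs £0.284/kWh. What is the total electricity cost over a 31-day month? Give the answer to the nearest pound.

circular saw: 1830 W × 15.3 h × 31 d = 867,969 Wh = 868 kWh
ceiling fan: 34.55 W × 13 h × 31 d = 13,924 Wh = 13.92 kWh
refrigerator: 119 W × 10.4 h × 31 d = 38,366 Wh = 38.37 kWh
Wi-Fi router: 10.24 W × 14.3 h × 31 d = 4,539 Wh = 4.539 kWh
Total energy = 868 + 13.92 + 38.37 + 4.539 = 924.8 kWh
Cost = 924.8 kWh × £0.284 = £262.64 ≈ £263

£263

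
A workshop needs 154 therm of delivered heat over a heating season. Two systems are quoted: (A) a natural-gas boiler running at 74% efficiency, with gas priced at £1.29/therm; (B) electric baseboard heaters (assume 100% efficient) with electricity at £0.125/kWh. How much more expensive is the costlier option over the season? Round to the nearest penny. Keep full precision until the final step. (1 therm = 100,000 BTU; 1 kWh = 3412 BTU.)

£295.73

Heat load = 154 therm × 100,000 = 15,400,000 BTU
Gas: input = 15,400,000 / 0.74 = 20,810,811 BTU = 208.1 therm → 208.1 × £1.29 = £268.46
Electric: 15,400,000 BTU / 3412 = 4,513 kWh → × £0.125 = £564.19
Difference = |£268.46 − £564.19| = £295.73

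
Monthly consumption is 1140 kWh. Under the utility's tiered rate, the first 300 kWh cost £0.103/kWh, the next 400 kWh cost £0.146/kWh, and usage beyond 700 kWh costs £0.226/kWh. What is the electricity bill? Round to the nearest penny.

First 300 kWh × £0.103 = £30.90
Next 400 kWh × £0.146 = £58.40
Remaining 440 kWh × £0.226 = £99.44
Total = £188.74

£188.74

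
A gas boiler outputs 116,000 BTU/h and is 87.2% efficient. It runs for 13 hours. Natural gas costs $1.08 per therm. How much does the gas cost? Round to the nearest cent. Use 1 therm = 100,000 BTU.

Heat delivered = 116,000 BTU/h × 13 h = 1,508,000 BTU
Gas input = 1,508,000 / 0.872 = 1,729,358 BTU
= 1,729,358 / 100,000 = 17.29 therm
Cost = 17.29 × $1.08/therm = $18.68

$18.68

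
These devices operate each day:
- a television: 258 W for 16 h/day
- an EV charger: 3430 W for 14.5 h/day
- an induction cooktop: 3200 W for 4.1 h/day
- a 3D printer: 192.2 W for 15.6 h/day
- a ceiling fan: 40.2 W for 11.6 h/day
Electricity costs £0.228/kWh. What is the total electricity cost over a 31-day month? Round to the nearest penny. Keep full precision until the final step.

television: 258 W × 16 h × 31 d = 127,968 Wh = 128 kWh
EV charger: 3430 W × 14.5 h × 31 d = 1,541,785 Wh = 1,542 kWh
induction cooktop: 3200 W × 4.1 h × 31 d = 406,720 Wh = 406.7 kWh
3D printer: 192.2 W × 15.6 h × 31 d = 92,948 Wh = 92.95 kWh
ceiling fan: 40.2 W × 11.6 h × 31 d = 14,456 Wh = 14.46 kWh
Total energy = 128 + 1,542 + 406.7 + 92.95 + 14.46 = 2,184 kWh
Cost = 2,184 kWh × £0.228 = £497.92

£497.92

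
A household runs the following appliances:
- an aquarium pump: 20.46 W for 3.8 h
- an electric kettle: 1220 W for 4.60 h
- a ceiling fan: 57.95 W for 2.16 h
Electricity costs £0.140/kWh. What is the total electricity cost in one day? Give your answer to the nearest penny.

£0.81

aquarium pump: 20.46 W × 3.8 h = 78 Wh = 0.07775 kWh
electric kettle: 1220 W × 4.60 h = 5,612 Wh = 5.612 kWh
ceiling fan: 57.95 W × 2.16 h = 125 Wh = 0.1252 kWh
Total energy = 0.07775 + 5.612 + 0.1252 = 5.815 kWh
Cost = 5.815 kWh × £0.140 = £0.81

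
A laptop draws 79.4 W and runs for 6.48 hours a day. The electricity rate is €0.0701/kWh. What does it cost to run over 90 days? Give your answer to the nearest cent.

€3.25

Energy = 79.4 W × 6.48 h/day × 90 days = 46,306 Wh = 46.31 kWh
Cost = 46.31 kWh × €0.0701/kWh = €3.25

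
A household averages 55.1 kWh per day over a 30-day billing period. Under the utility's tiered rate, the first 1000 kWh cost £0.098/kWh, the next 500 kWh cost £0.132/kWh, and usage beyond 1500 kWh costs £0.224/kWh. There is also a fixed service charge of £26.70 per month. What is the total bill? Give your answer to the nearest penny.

Usage = 55.1 kWh/day × 30 days = 1653 kWh
First 1000 kWh × £0.098 = £98.00
Next 500 kWh × £0.132 = £66.00
Remaining 153 kWh × £0.224 = £34.27
Energy charge = £198.27; + service £26.70 = £224.97

£224.97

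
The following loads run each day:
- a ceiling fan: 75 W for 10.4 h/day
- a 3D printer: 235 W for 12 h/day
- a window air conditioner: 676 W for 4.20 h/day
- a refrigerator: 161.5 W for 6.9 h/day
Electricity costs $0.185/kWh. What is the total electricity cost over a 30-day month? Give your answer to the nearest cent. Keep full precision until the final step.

$41.92

ceiling fan: 75 W × 10.4 h × 30 d = 23,400 Wh = 23.4 kWh
3D printer: 235 W × 12 h × 30 d = 84,600 Wh = 84.6 kWh
window air conditioner: 676 W × 4.20 h × 30 d = 85,176 Wh = 85.18 kWh
refrigerator: 161.5 W × 6.9 h × 30 d = 33,431 Wh = 33.43 kWh
Total energy = 23.4 + 84.6 + 85.18 + 33.43 = 226.6 kWh
Cost = 226.6 kWh × $0.185 = $41.92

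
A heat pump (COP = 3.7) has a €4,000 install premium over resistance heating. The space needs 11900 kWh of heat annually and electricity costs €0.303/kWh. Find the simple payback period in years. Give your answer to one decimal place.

1.5 years

Resistance: 11900 kWh × €0.303 = €3,605.70/yr
Heat pump: 11900 / 3.7 = 3216 kWh in → × €0.303 = €974.51/yr
Annual savings = €2,631.19
Payback = €4,000 / €2,631.19 = 1.52 years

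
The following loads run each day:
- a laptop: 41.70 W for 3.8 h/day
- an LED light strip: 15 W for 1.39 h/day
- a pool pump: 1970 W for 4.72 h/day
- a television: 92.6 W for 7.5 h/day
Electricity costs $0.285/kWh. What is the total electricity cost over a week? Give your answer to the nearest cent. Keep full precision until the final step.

laptop: 41.70 W × 3.8 h × 7 d = 1,109 Wh = 1.109 kWh
LED light strip: 15 W × 1.39 h × 7 d = 146 Wh = 0.1459 kWh
pool pump: 1970 W × 4.72 h × 7 d = 65,089 Wh = 65.09 kWh
television: 92.6 W × 7.5 h × 7 d = 4,862 Wh = 4.862 kWh
Total energy = 1.109 + 0.1459 + 65.09 + 4.862 = 71.21 kWh
Cost = 71.21 kWh × $0.285 = $20.29

$20.29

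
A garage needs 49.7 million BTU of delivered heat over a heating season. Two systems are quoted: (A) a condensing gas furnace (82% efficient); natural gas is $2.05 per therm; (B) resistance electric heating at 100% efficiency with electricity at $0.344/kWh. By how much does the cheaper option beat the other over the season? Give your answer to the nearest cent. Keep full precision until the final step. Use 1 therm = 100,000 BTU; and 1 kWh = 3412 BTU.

Heat load = 49.7 × 10⁶ BTU = 49,700,000 BTU
Gas: input = 49,700,000 / 0.82 = 60,609,756 BTU = 606.1 therm → 606.1 × $2.05 = $1,242.50
Electric: 49,700,000 BTU / 3412 = 14,570 kWh → × $0.344 = $5,010.79
Difference = |$1,242.50 − $5,010.79| = $3,768.29

$3768.29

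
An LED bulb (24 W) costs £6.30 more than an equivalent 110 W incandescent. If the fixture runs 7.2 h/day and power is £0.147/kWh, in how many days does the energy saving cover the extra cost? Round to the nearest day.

69 days

Power saved = 110 − 24 = 86 W
Daily energy saved = 86 W × 7.2 h = 619.2 Wh = 0.6192 kWh
Daily savings = 0.6192 × £0.147 = £0.0910
Payback = £6.30 / £0.0910 per day = 69.21 days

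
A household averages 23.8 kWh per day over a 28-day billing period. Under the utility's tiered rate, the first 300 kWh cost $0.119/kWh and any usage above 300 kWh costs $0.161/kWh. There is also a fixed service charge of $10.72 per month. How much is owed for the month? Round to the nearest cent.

$105.41

Usage = 23.8 kWh/day × 28 days = 666.4 kWh
First 300 kWh × $0.119 = $35.70
Remaining 366.4 kWh × $0.161 = $58.99
Energy charge = $94.69; + service $10.72 = $105.41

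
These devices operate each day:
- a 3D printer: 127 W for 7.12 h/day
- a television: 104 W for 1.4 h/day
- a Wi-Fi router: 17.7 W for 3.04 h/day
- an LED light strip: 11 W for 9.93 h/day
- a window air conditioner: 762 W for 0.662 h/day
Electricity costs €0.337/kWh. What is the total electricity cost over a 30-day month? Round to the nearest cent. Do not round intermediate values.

€17.36

3D printer: 127 W × 7.12 h × 30 d = 27,127 Wh = 27.13 kWh
television: 104 W × 1.4 h × 30 d = 4,368 Wh = 4.368 kWh
Wi-Fi router: 17.7 W × 3.04 h × 30 d = 1,614 Wh = 1.614 kWh
LED light strip: 11 W × 9.93 h × 30 d = 3,277 Wh = 3.277 kWh
window air conditioner: 762 W × 0.662 h × 30 d = 15,133 Wh = 15.13 kWh
Total energy = 27.13 + 4.368 + 1.614 + 3.277 + 15.13 = 51.52 kWh
Cost = 51.52 kWh × €0.337 = €17.36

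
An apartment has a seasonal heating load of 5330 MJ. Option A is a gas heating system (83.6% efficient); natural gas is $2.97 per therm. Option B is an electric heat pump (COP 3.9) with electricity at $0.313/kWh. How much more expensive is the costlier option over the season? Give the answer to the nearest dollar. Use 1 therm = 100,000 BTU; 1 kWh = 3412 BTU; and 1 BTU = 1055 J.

$61

Heat load = 5330 MJ = 5,330,000,000 J / 1055 = 5,052,133 BTU
Gas: input = 5,052,133 / 0.836 = 6,043,221 BTU = 60.43 therm → 60.43 × $2.97 = $179.48
Heat pump: 5,052,133 BTU / 3412 = 1,481 kWh heat; / 3.9 = 379.7 kWh in → × $0.313 = $118.84
Difference = |$179.48 − $118.84| = $60.65 ≈ $61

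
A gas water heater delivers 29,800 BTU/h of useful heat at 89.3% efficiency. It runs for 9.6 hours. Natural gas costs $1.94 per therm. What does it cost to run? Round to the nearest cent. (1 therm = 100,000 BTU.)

Heat delivered = 29,800 BTU/h × 9.6 h = 286,080 BTU
Gas input = 286,080 / 0.893 = 320,358 BTU
= 320,358 / 100,000 = 3.204 therm
Cost = 3.204 × $1.94/therm = $6.21

$6.21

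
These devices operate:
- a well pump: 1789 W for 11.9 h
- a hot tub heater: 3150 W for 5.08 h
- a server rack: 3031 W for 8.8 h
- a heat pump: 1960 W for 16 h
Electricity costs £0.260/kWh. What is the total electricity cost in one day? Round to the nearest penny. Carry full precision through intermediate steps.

well pump: 1789 W × 11.9 h = 21,289 Wh = 21.29 kWh
hot tub heater: 3150 W × 5.08 h = 16,002 Wh = 16 kWh
server rack: 3031 W × 8.8 h = 26,673 Wh = 26.67 kWh
heat pump: 1960 W × 16 h = 31,360 Wh = 31.36 kWh
Total energy = 21.29 + 16 + 26.67 + 31.36 = 95.32 kWh
Cost = 95.32 kWh × £0.260 = £24.78

£24.78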